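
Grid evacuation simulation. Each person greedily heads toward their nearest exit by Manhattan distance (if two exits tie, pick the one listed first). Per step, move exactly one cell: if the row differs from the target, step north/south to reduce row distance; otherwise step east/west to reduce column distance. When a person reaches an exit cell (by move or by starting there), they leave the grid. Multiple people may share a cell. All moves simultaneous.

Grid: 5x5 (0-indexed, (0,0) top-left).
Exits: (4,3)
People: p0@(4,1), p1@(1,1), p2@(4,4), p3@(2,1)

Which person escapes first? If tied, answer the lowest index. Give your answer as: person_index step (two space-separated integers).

Step 1: p0:(4,1)->(4,2) | p1:(1,1)->(2,1) | p2:(4,4)->(4,3)->EXIT | p3:(2,1)->(3,1)
Step 2: p0:(4,2)->(4,3)->EXIT | p1:(2,1)->(3,1) | p2:escaped | p3:(3,1)->(4,1)
Step 3: p0:escaped | p1:(3,1)->(4,1) | p2:escaped | p3:(4,1)->(4,2)
Step 4: p0:escaped | p1:(4,1)->(4,2) | p2:escaped | p3:(4,2)->(4,3)->EXIT
Step 5: p0:escaped | p1:(4,2)->(4,3)->EXIT | p2:escaped | p3:escaped
Exit steps: [2, 5, 1, 4]
First to escape: p2 at step 1

Answer: 2 1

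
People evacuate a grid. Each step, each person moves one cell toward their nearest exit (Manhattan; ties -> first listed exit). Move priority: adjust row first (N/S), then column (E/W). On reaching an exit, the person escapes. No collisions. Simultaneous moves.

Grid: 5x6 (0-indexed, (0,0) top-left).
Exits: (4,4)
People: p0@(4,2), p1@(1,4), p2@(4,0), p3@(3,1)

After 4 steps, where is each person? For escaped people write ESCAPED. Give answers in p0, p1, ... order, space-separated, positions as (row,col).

Step 1: p0:(4,2)->(4,3) | p1:(1,4)->(2,4) | p2:(4,0)->(4,1) | p3:(3,1)->(4,1)
Step 2: p0:(4,3)->(4,4)->EXIT | p1:(2,4)->(3,4) | p2:(4,1)->(4,2) | p3:(4,1)->(4,2)
Step 3: p0:escaped | p1:(3,4)->(4,4)->EXIT | p2:(4,2)->(4,3) | p3:(4,2)->(4,3)
Step 4: p0:escaped | p1:escaped | p2:(4,3)->(4,4)->EXIT | p3:(4,3)->(4,4)->EXIT

ESCAPED ESCAPED ESCAPED ESCAPED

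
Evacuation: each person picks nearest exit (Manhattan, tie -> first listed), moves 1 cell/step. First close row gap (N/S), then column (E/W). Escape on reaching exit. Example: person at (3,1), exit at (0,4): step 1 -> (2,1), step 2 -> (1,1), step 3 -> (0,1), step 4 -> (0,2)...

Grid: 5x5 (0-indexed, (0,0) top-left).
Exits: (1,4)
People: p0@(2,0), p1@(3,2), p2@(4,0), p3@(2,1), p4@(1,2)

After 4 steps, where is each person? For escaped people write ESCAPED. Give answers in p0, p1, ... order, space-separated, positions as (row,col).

Step 1: p0:(2,0)->(1,0) | p1:(3,2)->(2,2) | p2:(4,0)->(3,0) | p3:(2,1)->(1,1) | p4:(1,2)->(1,3)
Step 2: p0:(1,0)->(1,1) | p1:(2,2)->(1,2) | p2:(3,0)->(2,0) | p3:(1,1)->(1,2) | p4:(1,3)->(1,4)->EXIT
Step 3: p0:(1,1)->(1,2) | p1:(1,2)->(1,3) | p2:(2,0)->(1,0) | p3:(1,2)->(1,3) | p4:escaped
Step 4: p0:(1,2)->(1,3) | p1:(1,3)->(1,4)->EXIT | p2:(1,0)->(1,1) | p3:(1,3)->(1,4)->EXIT | p4:escaped

(1,3) ESCAPED (1,1) ESCAPED ESCAPED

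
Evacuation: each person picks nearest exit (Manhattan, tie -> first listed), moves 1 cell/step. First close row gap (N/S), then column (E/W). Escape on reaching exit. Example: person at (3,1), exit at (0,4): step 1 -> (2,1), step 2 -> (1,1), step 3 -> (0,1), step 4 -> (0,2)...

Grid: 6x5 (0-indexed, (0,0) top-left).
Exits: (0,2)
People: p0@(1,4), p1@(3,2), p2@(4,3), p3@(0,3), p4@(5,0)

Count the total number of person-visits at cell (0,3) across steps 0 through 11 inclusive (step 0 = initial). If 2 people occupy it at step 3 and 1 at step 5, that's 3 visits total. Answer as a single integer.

Step 0: p0@(1,4) p1@(3,2) p2@(4,3) p3@(0,3) p4@(5,0) -> at (0,3): 1 [p3], cum=1
Step 1: p0@(0,4) p1@(2,2) p2@(3,3) p3@ESC p4@(4,0) -> at (0,3): 0 [-], cum=1
Step 2: p0@(0,3) p1@(1,2) p2@(2,3) p3@ESC p4@(3,0) -> at (0,3): 1 [p0], cum=2
Step 3: p0@ESC p1@ESC p2@(1,3) p3@ESC p4@(2,0) -> at (0,3): 0 [-], cum=2
Step 4: p0@ESC p1@ESC p2@(0,3) p3@ESC p4@(1,0) -> at (0,3): 1 [p2], cum=3
Step 5: p0@ESC p1@ESC p2@ESC p3@ESC p4@(0,0) -> at (0,3): 0 [-], cum=3
Step 6: p0@ESC p1@ESC p2@ESC p3@ESC p4@(0,1) -> at (0,3): 0 [-], cum=3
Step 7: p0@ESC p1@ESC p2@ESC p3@ESC p4@ESC -> at (0,3): 0 [-], cum=3
Total visits = 3

Answer: 3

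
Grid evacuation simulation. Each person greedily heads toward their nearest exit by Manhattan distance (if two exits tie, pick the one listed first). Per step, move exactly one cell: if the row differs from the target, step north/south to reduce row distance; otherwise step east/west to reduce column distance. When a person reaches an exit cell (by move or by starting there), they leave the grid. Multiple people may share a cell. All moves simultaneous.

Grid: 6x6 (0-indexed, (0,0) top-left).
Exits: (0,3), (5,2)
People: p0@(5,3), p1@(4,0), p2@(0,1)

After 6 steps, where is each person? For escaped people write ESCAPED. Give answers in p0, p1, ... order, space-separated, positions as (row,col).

Step 1: p0:(5,3)->(5,2)->EXIT | p1:(4,0)->(5,0) | p2:(0,1)->(0,2)
Step 2: p0:escaped | p1:(5,0)->(5,1) | p2:(0,2)->(0,3)->EXIT
Step 3: p0:escaped | p1:(5,1)->(5,2)->EXIT | p2:escaped

ESCAPED ESCAPED ESCAPED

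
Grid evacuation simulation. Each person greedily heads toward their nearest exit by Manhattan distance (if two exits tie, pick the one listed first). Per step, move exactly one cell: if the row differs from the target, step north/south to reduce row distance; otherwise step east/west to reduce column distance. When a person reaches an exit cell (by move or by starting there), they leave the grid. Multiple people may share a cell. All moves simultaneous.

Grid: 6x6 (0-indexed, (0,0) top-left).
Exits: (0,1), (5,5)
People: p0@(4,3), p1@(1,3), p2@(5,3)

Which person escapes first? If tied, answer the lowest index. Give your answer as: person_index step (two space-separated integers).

Answer: 2 2

Derivation:
Step 1: p0:(4,3)->(5,3) | p1:(1,3)->(0,3) | p2:(5,3)->(5,4)
Step 2: p0:(5,3)->(5,4) | p1:(0,3)->(0,2) | p2:(5,4)->(5,5)->EXIT
Step 3: p0:(5,4)->(5,5)->EXIT | p1:(0,2)->(0,1)->EXIT | p2:escaped
Exit steps: [3, 3, 2]
First to escape: p2 at step 2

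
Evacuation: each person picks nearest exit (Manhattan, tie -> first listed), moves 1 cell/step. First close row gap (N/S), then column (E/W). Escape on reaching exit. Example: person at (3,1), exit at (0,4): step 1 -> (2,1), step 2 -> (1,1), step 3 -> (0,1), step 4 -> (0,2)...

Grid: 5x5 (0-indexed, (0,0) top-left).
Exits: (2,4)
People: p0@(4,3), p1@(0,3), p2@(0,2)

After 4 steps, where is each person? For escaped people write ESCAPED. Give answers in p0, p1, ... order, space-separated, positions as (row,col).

Step 1: p0:(4,3)->(3,3) | p1:(0,3)->(1,3) | p2:(0,2)->(1,2)
Step 2: p0:(3,3)->(2,3) | p1:(1,3)->(2,3) | p2:(1,2)->(2,2)
Step 3: p0:(2,3)->(2,4)->EXIT | p1:(2,3)->(2,4)->EXIT | p2:(2,2)->(2,3)
Step 4: p0:escaped | p1:escaped | p2:(2,3)->(2,4)->EXIT

ESCAPED ESCAPED ESCAPED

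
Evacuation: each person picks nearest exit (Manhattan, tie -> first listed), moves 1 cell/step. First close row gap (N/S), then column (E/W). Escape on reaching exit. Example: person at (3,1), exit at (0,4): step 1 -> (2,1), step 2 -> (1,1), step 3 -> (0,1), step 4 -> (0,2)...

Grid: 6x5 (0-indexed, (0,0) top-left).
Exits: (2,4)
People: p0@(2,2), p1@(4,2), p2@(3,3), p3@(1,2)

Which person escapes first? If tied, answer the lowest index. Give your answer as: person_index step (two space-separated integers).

Answer: 0 2

Derivation:
Step 1: p0:(2,2)->(2,3) | p1:(4,2)->(3,2) | p2:(3,3)->(2,3) | p3:(1,2)->(2,2)
Step 2: p0:(2,3)->(2,4)->EXIT | p1:(3,2)->(2,2) | p2:(2,3)->(2,4)->EXIT | p3:(2,2)->(2,3)
Step 3: p0:escaped | p1:(2,2)->(2,3) | p2:escaped | p3:(2,3)->(2,4)->EXIT
Step 4: p0:escaped | p1:(2,3)->(2,4)->EXIT | p2:escaped | p3:escaped
Exit steps: [2, 4, 2, 3]
First to escape: p0 at step 2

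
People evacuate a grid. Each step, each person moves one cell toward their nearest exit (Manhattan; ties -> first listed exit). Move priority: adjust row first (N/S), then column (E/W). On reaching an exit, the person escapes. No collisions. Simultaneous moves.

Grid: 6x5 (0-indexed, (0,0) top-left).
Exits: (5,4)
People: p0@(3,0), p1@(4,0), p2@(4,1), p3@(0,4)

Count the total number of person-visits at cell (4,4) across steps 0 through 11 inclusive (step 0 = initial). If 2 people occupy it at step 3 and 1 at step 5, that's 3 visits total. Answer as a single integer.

Answer: 1

Derivation:
Step 0: p0@(3,0) p1@(4,0) p2@(4,1) p3@(0,4) -> at (4,4): 0 [-], cum=0
Step 1: p0@(4,0) p1@(5,0) p2@(5,1) p3@(1,4) -> at (4,4): 0 [-], cum=0
Step 2: p0@(5,0) p1@(5,1) p2@(5,2) p3@(2,4) -> at (4,4): 0 [-], cum=0
Step 3: p0@(5,1) p1@(5,2) p2@(5,3) p3@(3,4) -> at (4,4): 0 [-], cum=0
Step 4: p0@(5,2) p1@(5,3) p2@ESC p3@(4,4) -> at (4,4): 1 [p3], cum=1
Step 5: p0@(5,3) p1@ESC p2@ESC p3@ESC -> at (4,4): 0 [-], cum=1
Step 6: p0@ESC p1@ESC p2@ESC p3@ESC -> at (4,4): 0 [-], cum=1
Total visits = 1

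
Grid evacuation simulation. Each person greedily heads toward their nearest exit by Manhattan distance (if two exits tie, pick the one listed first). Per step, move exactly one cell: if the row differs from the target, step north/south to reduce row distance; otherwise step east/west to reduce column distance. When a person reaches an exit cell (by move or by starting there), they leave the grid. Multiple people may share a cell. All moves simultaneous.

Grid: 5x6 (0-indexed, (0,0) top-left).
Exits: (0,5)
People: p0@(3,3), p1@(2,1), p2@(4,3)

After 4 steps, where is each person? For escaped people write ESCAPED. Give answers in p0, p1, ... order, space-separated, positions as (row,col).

Step 1: p0:(3,3)->(2,3) | p1:(2,1)->(1,1) | p2:(4,3)->(3,3)
Step 2: p0:(2,3)->(1,3) | p1:(1,1)->(0,1) | p2:(3,3)->(2,3)
Step 3: p0:(1,3)->(0,3) | p1:(0,1)->(0,2) | p2:(2,3)->(1,3)
Step 4: p0:(0,3)->(0,4) | p1:(0,2)->(0,3) | p2:(1,3)->(0,3)

(0,4) (0,3) (0,3)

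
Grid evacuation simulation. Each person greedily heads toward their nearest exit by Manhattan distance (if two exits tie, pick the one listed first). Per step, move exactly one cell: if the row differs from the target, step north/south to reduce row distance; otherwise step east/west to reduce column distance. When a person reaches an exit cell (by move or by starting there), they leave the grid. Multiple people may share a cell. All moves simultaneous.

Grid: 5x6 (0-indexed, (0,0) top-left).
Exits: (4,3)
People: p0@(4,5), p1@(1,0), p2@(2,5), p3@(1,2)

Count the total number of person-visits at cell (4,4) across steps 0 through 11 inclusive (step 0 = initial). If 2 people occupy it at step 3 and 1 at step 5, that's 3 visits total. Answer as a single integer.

Answer: 2

Derivation:
Step 0: p0@(4,5) p1@(1,0) p2@(2,5) p3@(1,2) -> at (4,4): 0 [-], cum=0
Step 1: p0@(4,4) p1@(2,0) p2@(3,5) p3@(2,2) -> at (4,4): 1 [p0], cum=1
Step 2: p0@ESC p1@(3,0) p2@(4,5) p3@(3,2) -> at (4,4): 0 [-], cum=1
Step 3: p0@ESC p1@(4,0) p2@(4,4) p3@(4,2) -> at (4,4): 1 [p2], cum=2
Step 4: p0@ESC p1@(4,1) p2@ESC p3@ESC -> at (4,4): 0 [-], cum=2
Step 5: p0@ESC p1@(4,2) p2@ESC p3@ESC -> at (4,4): 0 [-], cum=2
Step 6: p0@ESC p1@ESC p2@ESC p3@ESC -> at (4,4): 0 [-], cum=2
Total visits = 2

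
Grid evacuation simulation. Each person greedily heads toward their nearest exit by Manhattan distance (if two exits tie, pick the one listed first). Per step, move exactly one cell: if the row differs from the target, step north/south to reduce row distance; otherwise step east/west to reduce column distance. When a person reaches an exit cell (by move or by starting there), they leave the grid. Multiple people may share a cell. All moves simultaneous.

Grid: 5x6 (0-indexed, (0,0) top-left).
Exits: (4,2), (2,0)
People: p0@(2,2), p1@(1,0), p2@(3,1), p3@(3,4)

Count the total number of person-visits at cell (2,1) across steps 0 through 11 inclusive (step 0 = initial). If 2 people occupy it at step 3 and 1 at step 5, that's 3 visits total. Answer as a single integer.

Step 0: p0@(2,2) p1@(1,0) p2@(3,1) p3@(3,4) -> at (2,1): 0 [-], cum=0
Step 1: p0@(3,2) p1@ESC p2@(4,1) p3@(4,4) -> at (2,1): 0 [-], cum=0
Step 2: p0@ESC p1@ESC p2@ESC p3@(4,3) -> at (2,1): 0 [-], cum=0
Step 3: p0@ESC p1@ESC p2@ESC p3@ESC -> at (2,1): 0 [-], cum=0
Total visits = 0

Answer: 0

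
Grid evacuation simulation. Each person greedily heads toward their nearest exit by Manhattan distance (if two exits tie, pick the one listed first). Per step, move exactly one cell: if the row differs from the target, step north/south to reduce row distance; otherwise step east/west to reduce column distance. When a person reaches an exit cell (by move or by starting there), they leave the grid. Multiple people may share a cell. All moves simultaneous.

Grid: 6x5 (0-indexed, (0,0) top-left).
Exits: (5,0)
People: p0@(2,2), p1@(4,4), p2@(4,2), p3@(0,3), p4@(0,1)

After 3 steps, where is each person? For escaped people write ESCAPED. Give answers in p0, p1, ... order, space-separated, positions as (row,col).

Step 1: p0:(2,2)->(3,2) | p1:(4,4)->(5,4) | p2:(4,2)->(5,2) | p3:(0,3)->(1,3) | p4:(0,1)->(1,1)
Step 2: p0:(3,2)->(4,2) | p1:(5,4)->(5,3) | p2:(5,2)->(5,1) | p3:(1,3)->(2,3) | p4:(1,1)->(2,1)
Step 3: p0:(4,2)->(5,2) | p1:(5,3)->(5,2) | p2:(5,1)->(5,0)->EXIT | p3:(2,3)->(3,3) | p4:(2,1)->(3,1)

(5,2) (5,2) ESCAPED (3,3) (3,1)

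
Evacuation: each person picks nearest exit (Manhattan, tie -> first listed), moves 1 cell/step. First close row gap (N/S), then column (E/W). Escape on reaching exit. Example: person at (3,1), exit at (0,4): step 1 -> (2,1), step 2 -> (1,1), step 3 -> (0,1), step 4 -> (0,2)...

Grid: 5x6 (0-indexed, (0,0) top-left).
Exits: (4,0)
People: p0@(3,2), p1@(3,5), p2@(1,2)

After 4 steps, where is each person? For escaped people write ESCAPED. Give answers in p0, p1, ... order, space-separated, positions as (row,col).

Step 1: p0:(3,2)->(4,2) | p1:(3,5)->(4,5) | p2:(1,2)->(2,2)
Step 2: p0:(4,2)->(4,1) | p1:(4,5)->(4,4) | p2:(2,2)->(3,2)
Step 3: p0:(4,1)->(4,0)->EXIT | p1:(4,4)->(4,3) | p2:(3,2)->(4,2)
Step 4: p0:escaped | p1:(4,3)->(4,2) | p2:(4,2)->(4,1)

ESCAPED (4,2) (4,1)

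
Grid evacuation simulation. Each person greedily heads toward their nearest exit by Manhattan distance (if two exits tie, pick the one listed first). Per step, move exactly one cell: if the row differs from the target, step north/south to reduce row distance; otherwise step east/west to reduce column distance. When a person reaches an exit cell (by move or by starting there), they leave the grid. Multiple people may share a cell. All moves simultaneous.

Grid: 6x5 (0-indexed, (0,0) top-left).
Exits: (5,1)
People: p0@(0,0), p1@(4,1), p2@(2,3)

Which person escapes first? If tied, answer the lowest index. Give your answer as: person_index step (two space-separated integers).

Answer: 1 1

Derivation:
Step 1: p0:(0,0)->(1,0) | p1:(4,1)->(5,1)->EXIT | p2:(2,3)->(3,3)
Step 2: p0:(1,0)->(2,0) | p1:escaped | p2:(3,3)->(4,3)
Step 3: p0:(2,0)->(3,0) | p1:escaped | p2:(4,3)->(5,3)
Step 4: p0:(3,0)->(4,0) | p1:escaped | p2:(5,3)->(5,2)
Step 5: p0:(4,0)->(5,0) | p1:escaped | p2:(5,2)->(5,1)->EXIT
Step 6: p0:(5,0)->(5,1)->EXIT | p1:escaped | p2:escaped
Exit steps: [6, 1, 5]
First to escape: p1 at step 1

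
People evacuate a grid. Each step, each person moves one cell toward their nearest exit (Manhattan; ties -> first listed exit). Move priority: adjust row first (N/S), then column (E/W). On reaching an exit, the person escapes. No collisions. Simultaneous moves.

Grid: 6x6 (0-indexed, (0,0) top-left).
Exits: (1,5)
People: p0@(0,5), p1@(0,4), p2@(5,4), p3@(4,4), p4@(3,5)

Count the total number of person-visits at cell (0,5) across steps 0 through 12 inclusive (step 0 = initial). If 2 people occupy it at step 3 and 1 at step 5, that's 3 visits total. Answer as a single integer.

Answer: 1

Derivation:
Step 0: p0@(0,5) p1@(0,4) p2@(5,4) p3@(4,4) p4@(3,5) -> at (0,5): 1 [p0], cum=1
Step 1: p0@ESC p1@(1,4) p2@(4,4) p3@(3,4) p4@(2,5) -> at (0,5): 0 [-], cum=1
Step 2: p0@ESC p1@ESC p2@(3,4) p3@(2,4) p4@ESC -> at (0,5): 0 [-], cum=1
Step 3: p0@ESC p1@ESC p2@(2,4) p3@(1,4) p4@ESC -> at (0,5): 0 [-], cum=1
Step 4: p0@ESC p1@ESC p2@(1,4) p3@ESC p4@ESC -> at (0,5): 0 [-], cum=1
Step 5: p0@ESC p1@ESC p2@ESC p3@ESC p4@ESC -> at (0,5): 0 [-], cum=1
Total visits = 1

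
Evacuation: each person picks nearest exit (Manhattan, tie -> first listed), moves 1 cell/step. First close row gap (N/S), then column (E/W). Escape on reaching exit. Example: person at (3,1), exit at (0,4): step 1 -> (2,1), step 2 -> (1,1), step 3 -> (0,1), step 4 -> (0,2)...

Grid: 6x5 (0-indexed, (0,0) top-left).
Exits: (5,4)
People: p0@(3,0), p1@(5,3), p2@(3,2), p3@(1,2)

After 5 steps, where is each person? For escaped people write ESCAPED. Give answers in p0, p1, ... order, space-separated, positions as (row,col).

Step 1: p0:(3,0)->(4,0) | p1:(5,3)->(5,4)->EXIT | p2:(3,2)->(4,2) | p3:(1,2)->(2,2)
Step 2: p0:(4,0)->(5,0) | p1:escaped | p2:(4,2)->(5,2) | p3:(2,2)->(3,2)
Step 3: p0:(5,0)->(5,1) | p1:escaped | p2:(5,2)->(5,3) | p3:(3,2)->(4,2)
Step 4: p0:(5,1)->(5,2) | p1:escaped | p2:(5,3)->(5,4)->EXIT | p3:(4,2)->(5,2)
Step 5: p0:(5,2)->(5,3) | p1:escaped | p2:escaped | p3:(5,2)->(5,3)

(5,3) ESCAPED ESCAPED (5,3)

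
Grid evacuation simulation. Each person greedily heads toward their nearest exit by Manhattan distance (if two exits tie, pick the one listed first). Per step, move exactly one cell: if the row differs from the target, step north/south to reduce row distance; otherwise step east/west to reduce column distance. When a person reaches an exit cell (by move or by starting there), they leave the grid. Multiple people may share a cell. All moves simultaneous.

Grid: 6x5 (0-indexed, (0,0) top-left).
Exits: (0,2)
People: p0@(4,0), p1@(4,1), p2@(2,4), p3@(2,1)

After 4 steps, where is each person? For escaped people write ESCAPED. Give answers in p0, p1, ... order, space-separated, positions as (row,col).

Step 1: p0:(4,0)->(3,0) | p1:(4,1)->(3,1) | p2:(2,4)->(1,4) | p3:(2,1)->(1,1)
Step 2: p0:(3,0)->(2,0) | p1:(3,1)->(2,1) | p2:(1,4)->(0,4) | p3:(1,1)->(0,1)
Step 3: p0:(2,0)->(1,0) | p1:(2,1)->(1,1) | p2:(0,4)->(0,3) | p3:(0,1)->(0,2)->EXIT
Step 4: p0:(1,0)->(0,0) | p1:(1,1)->(0,1) | p2:(0,3)->(0,2)->EXIT | p3:escaped

(0,0) (0,1) ESCAPED ESCAPED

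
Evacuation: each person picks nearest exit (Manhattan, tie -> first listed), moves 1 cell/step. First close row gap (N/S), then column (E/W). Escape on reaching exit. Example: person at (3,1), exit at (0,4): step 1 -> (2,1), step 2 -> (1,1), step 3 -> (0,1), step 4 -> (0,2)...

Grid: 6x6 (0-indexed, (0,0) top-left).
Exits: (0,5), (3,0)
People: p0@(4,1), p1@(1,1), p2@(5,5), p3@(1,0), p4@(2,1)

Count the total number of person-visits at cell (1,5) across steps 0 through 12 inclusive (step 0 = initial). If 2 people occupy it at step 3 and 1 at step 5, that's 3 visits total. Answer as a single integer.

Step 0: p0@(4,1) p1@(1,1) p2@(5,5) p3@(1,0) p4@(2,1) -> at (1,5): 0 [-], cum=0
Step 1: p0@(3,1) p1@(2,1) p2@(4,5) p3@(2,0) p4@(3,1) -> at (1,5): 0 [-], cum=0
Step 2: p0@ESC p1@(3,1) p2@(3,5) p3@ESC p4@ESC -> at (1,5): 0 [-], cum=0
Step 3: p0@ESC p1@ESC p2@(2,5) p3@ESC p4@ESC -> at (1,5): 0 [-], cum=0
Step 4: p0@ESC p1@ESC p2@(1,5) p3@ESC p4@ESC -> at (1,5): 1 [p2], cum=1
Step 5: p0@ESC p1@ESC p2@ESC p3@ESC p4@ESC -> at (1,5): 0 [-], cum=1
Total visits = 1

Answer: 1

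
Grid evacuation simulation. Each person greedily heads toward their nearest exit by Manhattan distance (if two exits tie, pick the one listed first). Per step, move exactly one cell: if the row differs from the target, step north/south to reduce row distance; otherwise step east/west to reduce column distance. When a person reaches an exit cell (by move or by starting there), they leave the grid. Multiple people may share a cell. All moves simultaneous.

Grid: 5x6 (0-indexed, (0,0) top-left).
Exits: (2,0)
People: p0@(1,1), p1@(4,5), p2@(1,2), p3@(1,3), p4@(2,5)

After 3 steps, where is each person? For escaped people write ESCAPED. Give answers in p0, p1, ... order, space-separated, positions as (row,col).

Step 1: p0:(1,1)->(2,1) | p1:(4,5)->(3,5) | p2:(1,2)->(2,2) | p3:(1,3)->(2,3) | p4:(2,5)->(2,4)
Step 2: p0:(2,1)->(2,0)->EXIT | p1:(3,5)->(2,5) | p2:(2,2)->(2,1) | p3:(2,3)->(2,2) | p4:(2,4)->(2,3)
Step 3: p0:escaped | p1:(2,5)->(2,4) | p2:(2,1)->(2,0)->EXIT | p3:(2,2)->(2,1) | p4:(2,3)->(2,2)

ESCAPED (2,4) ESCAPED (2,1) (2,2)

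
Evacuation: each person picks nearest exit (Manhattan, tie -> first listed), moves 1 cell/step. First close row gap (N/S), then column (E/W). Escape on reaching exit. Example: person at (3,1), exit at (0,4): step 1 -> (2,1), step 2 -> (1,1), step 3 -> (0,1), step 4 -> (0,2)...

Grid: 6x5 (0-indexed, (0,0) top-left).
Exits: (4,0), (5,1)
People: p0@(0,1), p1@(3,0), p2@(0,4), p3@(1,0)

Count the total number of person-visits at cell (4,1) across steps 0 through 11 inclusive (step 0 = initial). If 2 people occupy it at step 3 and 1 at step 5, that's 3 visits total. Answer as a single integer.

Step 0: p0@(0,1) p1@(3,0) p2@(0,4) p3@(1,0) -> at (4,1): 0 [-], cum=0
Step 1: p0@(1,1) p1@ESC p2@(1,4) p3@(2,0) -> at (4,1): 0 [-], cum=0
Step 2: p0@(2,1) p1@ESC p2@(2,4) p3@(3,0) -> at (4,1): 0 [-], cum=0
Step 3: p0@(3,1) p1@ESC p2@(3,4) p3@ESC -> at (4,1): 0 [-], cum=0
Step 4: p0@(4,1) p1@ESC p2@(4,4) p3@ESC -> at (4,1): 1 [p0], cum=1
Step 5: p0@ESC p1@ESC p2@(4,3) p3@ESC -> at (4,1): 0 [-], cum=1
Step 6: p0@ESC p1@ESC p2@(4,2) p3@ESC -> at (4,1): 0 [-], cum=1
Step 7: p0@ESC p1@ESC p2@(4,1) p3@ESC -> at (4,1): 1 [p2], cum=2
Step 8: p0@ESC p1@ESC p2@ESC p3@ESC -> at (4,1): 0 [-], cum=2
Total visits = 2

Answer: 2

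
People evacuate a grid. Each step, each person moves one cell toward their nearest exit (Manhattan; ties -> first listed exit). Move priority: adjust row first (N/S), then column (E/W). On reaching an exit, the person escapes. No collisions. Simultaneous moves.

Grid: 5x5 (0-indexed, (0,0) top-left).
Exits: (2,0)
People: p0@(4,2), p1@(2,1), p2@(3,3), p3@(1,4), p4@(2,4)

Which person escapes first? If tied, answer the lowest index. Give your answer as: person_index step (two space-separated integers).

Answer: 1 1

Derivation:
Step 1: p0:(4,2)->(3,2) | p1:(2,1)->(2,0)->EXIT | p2:(3,3)->(2,3) | p3:(1,4)->(2,4) | p4:(2,4)->(2,3)
Step 2: p0:(3,2)->(2,2) | p1:escaped | p2:(2,3)->(2,2) | p3:(2,4)->(2,3) | p4:(2,3)->(2,2)
Step 3: p0:(2,2)->(2,1) | p1:escaped | p2:(2,2)->(2,1) | p3:(2,3)->(2,2) | p4:(2,2)->(2,1)
Step 4: p0:(2,1)->(2,0)->EXIT | p1:escaped | p2:(2,1)->(2,0)->EXIT | p3:(2,2)->(2,1) | p4:(2,1)->(2,0)->EXIT
Step 5: p0:escaped | p1:escaped | p2:escaped | p3:(2,1)->(2,0)->EXIT | p4:escaped
Exit steps: [4, 1, 4, 5, 4]
First to escape: p1 at step 1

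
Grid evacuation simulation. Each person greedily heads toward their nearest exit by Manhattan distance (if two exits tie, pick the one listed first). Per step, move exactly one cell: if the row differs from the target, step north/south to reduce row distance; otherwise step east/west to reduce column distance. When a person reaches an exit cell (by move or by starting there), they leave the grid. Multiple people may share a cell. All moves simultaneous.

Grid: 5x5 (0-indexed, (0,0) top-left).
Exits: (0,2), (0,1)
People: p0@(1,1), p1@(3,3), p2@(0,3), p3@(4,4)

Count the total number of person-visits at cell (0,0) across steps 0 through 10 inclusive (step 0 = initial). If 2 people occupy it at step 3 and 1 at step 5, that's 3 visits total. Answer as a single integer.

Step 0: p0@(1,1) p1@(3,3) p2@(0,3) p3@(4,4) -> at (0,0): 0 [-], cum=0
Step 1: p0@ESC p1@(2,3) p2@ESC p3@(3,4) -> at (0,0): 0 [-], cum=0
Step 2: p0@ESC p1@(1,3) p2@ESC p3@(2,4) -> at (0,0): 0 [-], cum=0
Step 3: p0@ESC p1@(0,3) p2@ESC p3@(1,4) -> at (0,0): 0 [-], cum=0
Step 4: p0@ESC p1@ESC p2@ESC p3@(0,4) -> at (0,0): 0 [-], cum=0
Step 5: p0@ESC p1@ESC p2@ESC p3@(0,3) -> at (0,0): 0 [-], cum=0
Step 6: p0@ESC p1@ESC p2@ESC p3@ESC -> at (0,0): 0 [-], cum=0
Total visits = 0

Answer: 0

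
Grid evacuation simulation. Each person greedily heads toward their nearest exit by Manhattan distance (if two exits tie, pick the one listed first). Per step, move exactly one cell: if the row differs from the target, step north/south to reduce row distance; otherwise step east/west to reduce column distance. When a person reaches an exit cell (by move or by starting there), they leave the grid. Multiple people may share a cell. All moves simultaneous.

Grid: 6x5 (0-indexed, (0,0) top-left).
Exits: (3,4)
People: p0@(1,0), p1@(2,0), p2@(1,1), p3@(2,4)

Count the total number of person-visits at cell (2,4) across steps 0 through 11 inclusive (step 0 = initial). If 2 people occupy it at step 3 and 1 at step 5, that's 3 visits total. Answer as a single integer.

Step 0: p0@(1,0) p1@(2,0) p2@(1,1) p3@(2,4) -> at (2,4): 1 [p3], cum=1
Step 1: p0@(2,0) p1@(3,0) p2@(2,1) p3@ESC -> at (2,4): 0 [-], cum=1
Step 2: p0@(3,0) p1@(3,1) p2@(3,1) p3@ESC -> at (2,4): 0 [-], cum=1
Step 3: p0@(3,1) p1@(3,2) p2@(3,2) p3@ESC -> at (2,4): 0 [-], cum=1
Step 4: p0@(3,2) p1@(3,3) p2@(3,3) p3@ESC -> at (2,4): 0 [-], cum=1
Step 5: p0@(3,3) p1@ESC p2@ESC p3@ESC -> at (2,4): 0 [-], cum=1
Step 6: p0@ESC p1@ESC p2@ESC p3@ESC -> at (2,4): 0 [-], cum=1
Total visits = 1

Answer: 1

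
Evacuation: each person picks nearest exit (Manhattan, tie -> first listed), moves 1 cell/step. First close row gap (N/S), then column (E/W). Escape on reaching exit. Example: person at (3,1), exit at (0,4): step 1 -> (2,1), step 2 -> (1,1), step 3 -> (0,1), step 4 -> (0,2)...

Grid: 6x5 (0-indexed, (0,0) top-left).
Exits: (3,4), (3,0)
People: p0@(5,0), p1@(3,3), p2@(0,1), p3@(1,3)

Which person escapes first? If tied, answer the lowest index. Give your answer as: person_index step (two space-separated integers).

Answer: 1 1

Derivation:
Step 1: p0:(5,0)->(4,0) | p1:(3,3)->(3,4)->EXIT | p2:(0,1)->(1,1) | p3:(1,3)->(2,3)
Step 2: p0:(4,0)->(3,0)->EXIT | p1:escaped | p2:(1,1)->(2,1) | p3:(2,3)->(3,3)
Step 3: p0:escaped | p1:escaped | p2:(2,1)->(3,1) | p3:(3,3)->(3,4)->EXIT
Step 4: p0:escaped | p1:escaped | p2:(3,1)->(3,0)->EXIT | p3:escaped
Exit steps: [2, 1, 4, 3]
First to escape: p1 at step 1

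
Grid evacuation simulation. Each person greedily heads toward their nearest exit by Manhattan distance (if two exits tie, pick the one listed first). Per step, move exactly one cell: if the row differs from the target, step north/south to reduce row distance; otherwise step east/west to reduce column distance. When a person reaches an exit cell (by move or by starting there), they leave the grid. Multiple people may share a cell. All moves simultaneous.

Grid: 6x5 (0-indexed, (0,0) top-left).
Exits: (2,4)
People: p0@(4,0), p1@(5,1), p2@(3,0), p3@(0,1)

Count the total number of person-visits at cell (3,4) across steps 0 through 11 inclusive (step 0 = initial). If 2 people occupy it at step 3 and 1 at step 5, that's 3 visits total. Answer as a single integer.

Step 0: p0@(4,0) p1@(5,1) p2@(3,0) p3@(0,1) -> at (3,4): 0 [-], cum=0
Step 1: p0@(3,0) p1@(4,1) p2@(2,0) p3@(1,1) -> at (3,4): 0 [-], cum=0
Step 2: p0@(2,0) p1@(3,1) p2@(2,1) p3@(2,1) -> at (3,4): 0 [-], cum=0
Step 3: p0@(2,1) p1@(2,1) p2@(2,2) p3@(2,2) -> at (3,4): 0 [-], cum=0
Step 4: p0@(2,2) p1@(2,2) p2@(2,3) p3@(2,3) -> at (3,4): 0 [-], cum=0
Step 5: p0@(2,3) p1@(2,3) p2@ESC p3@ESC -> at (3,4): 0 [-], cum=0
Step 6: p0@ESC p1@ESC p2@ESC p3@ESC -> at (3,4): 0 [-], cum=0
Total visits = 0

Answer: 0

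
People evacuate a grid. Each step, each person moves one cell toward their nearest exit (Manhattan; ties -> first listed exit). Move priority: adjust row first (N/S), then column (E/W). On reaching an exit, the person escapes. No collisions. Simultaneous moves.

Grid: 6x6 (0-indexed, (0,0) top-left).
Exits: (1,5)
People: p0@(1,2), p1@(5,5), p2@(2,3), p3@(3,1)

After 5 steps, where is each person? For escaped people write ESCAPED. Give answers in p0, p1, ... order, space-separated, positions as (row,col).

Step 1: p0:(1,2)->(1,3) | p1:(5,5)->(4,5) | p2:(2,3)->(1,3) | p3:(3,1)->(2,1)
Step 2: p0:(1,3)->(1,4) | p1:(4,5)->(3,5) | p2:(1,3)->(1,4) | p3:(2,1)->(1,1)
Step 3: p0:(1,4)->(1,5)->EXIT | p1:(3,5)->(2,5) | p2:(1,4)->(1,5)->EXIT | p3:(1,1)->(1,2)
Step 4: p0:escaped | p1:(2,5)->(1,5)->EXIT | p2:escaped | p3:(1,2)->(1,3)
Step 5: p0:escaped | p1:escaped | p2:escaped | p3:(1,3)->(1,4)

ESCAPED ESCAPED ESCAPED (1,4)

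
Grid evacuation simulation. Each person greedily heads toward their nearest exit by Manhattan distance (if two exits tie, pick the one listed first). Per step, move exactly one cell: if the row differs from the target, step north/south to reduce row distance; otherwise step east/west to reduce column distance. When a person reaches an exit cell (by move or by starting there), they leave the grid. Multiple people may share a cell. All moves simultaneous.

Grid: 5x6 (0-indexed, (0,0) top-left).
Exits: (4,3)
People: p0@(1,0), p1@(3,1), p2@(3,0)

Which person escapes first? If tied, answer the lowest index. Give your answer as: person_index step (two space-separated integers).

Answer: 1 3

Derivation:
Step 1: p0:(1,0)->(2,0) | p1:(3,1)->(4,1) | p2:(3,0)->(4,0)
Step 2: p0:(2,0)->(3,0) | p1:(4,1)->(4,2) | p2:(4,0)->(4,1)
Step 3: p0:(3,0)->(4,0) | p1:(4,2)->(4,3)->EXIT | p2:(4,1)->(4,2)
Step 4: p0:(4,0)->(4,1) | p1:escaped | p2:(4,2)->(4,3)->EXIT
Step 5: p0:(4,1)->(4,2) | p1:escaped | p2:escaped
Step 6: p0:(4,2)->(4,3)->EXIT | p1:escaped | p2:escaped
Exit steps: [6, 3, 4]
First to escape: p1 at step 3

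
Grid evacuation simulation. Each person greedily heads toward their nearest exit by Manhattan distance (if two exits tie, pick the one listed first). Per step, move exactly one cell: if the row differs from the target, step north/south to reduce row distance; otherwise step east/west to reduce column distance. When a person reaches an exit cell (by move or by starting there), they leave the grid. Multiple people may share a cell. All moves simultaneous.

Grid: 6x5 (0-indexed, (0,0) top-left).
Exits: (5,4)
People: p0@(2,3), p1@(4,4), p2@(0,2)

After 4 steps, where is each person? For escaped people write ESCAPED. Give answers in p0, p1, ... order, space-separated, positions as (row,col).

Step 1: p0:(2,3)->(3,3) | p1:(4,4)->(5,4)->EXIT | p2:(0,2)->(1,2)
Step 2: p0:(3,3)->(4,3) | p1:escaped | p2:(1,2)->(2,2)
Step 3: p0:(4,3)->(5,3) | p1:escaped | p2:(2,2)->(3,2)
Step 4: p0:(5,3)->(5,4)->EXIT | p1:escaped | p2:(3,2)->(4,2)

ESCAPED ESCAPED (4,2)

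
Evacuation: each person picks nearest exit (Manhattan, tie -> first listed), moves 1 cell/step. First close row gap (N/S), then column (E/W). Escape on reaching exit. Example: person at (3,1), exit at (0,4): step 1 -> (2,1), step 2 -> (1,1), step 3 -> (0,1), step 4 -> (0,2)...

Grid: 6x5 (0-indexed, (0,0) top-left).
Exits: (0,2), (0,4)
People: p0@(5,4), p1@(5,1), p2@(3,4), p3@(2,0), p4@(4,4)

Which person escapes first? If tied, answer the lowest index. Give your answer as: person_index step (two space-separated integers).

Answer: 2 3

Derivation:
Step 1: p0:(5,4)->(4,4) | p1:(5,1)->(4,1) | p2:(3,4)->(2,4) | p3:(2,0)->(1,0) | p4:(4,4)->(3,4)
Step 2: p0:(4,4)->(3,4) | p1:(4,1)->(3,1) | p2:(2,4)->(1,4) | p3:(1,0)->(0,0) | p4:(3,4)->(2,4)
Step 3: p0:(3,4)->(2,4) | p1:(3,1)->(2,1) | p2:(1,4)->(0,4)->EXIT | p3:(0,0)->(0,1) | p4:(2,4)->(1,4)
Step 4: p0:(2,4)->(1,4) | p1:(2,1)->(1,1) | p2:escaped | p3:(0,1)->(0,2)->EXIT | p4:(1,4)->(0,4)->EXIT
Step 5: p0:(1,4)->(0,4)->EXIT | p1:(1,1)->(0,1) | p2:escaped | p3:escaped | p4:escaped
Step 6: p0:escaped | p1:(0,1)->(0,2)->EXIT | p2:escaped | p3:escaped | p4:escaped
Exit steps: [5, 6, 3, 4, 4]
First to escape: p2 at step 3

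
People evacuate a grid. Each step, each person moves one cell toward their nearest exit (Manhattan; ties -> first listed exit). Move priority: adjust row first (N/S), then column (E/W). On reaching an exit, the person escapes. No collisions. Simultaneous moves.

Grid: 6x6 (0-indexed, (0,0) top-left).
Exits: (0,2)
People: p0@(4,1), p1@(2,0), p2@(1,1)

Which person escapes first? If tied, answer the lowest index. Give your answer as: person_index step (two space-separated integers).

Step 1: p0:(4,1)->(3,1) | p1:(2,0)->(1,0) | p2:(1,1)->(0,1)
Step 2: p0:(3,1)->(2,1) | p1:(1,0)->(0,0) | p2:(0,1)->(0,2)->EXIT
Step 3: p0:(2,1)->(1,1) | p1:(0,0)->(0,1) | p2:escaped
Step 4: p0:(1,1)->(0,1) | p1:(0,1)->(0,2)->EXIT | p2:escaped
Step 5: p0:(0,1)->(0,2)->EXIT | p1:escaped | p2:escaped
Exit steps: [5, 4, 2]
First to escape: p2 at step 2

Answer: 2 2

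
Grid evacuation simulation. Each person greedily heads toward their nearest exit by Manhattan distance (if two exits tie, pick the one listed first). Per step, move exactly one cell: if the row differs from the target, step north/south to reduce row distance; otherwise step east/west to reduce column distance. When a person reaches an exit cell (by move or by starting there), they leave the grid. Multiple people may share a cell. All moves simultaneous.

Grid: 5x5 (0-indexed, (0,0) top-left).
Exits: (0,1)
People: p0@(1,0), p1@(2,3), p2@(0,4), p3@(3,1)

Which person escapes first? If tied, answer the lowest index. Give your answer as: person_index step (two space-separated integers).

Answer: 0 2

Derivation:
Step 1: p0:(1,0)->(0,0) | p1:(2,3)->(1,3) | p2:(0,4)->(0,3) | p3:(3,1)->(2,1)
Step 2: p0:(0,0)->(0,1)->EXIT | p1:(1,3)->(0,3) | p2:(0,3)->(0,2) | p3:(2,1)->(1,1)
Step 3: p0:escaped | p1:(0,3)->(0,2) | p2:(0,2)->(0,1)->EXIT | p3:(1,1)->(0,1)->EXIT
Step 4: p0:escaped | p1:(0,2)->(0,1)->EXIT | p2:escaped | p3:escaped
Exit steps: [2, 4, 3, 3]
First to escape: p0 at step 2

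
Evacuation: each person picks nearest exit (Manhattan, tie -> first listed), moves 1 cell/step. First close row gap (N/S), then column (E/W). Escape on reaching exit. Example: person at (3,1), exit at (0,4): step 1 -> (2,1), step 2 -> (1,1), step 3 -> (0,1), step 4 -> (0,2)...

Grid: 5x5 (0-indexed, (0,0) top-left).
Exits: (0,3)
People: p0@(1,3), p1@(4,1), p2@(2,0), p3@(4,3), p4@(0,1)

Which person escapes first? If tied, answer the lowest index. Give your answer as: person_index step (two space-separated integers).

Answer: 0 1

Derivation:
Step 1: p0:(1,3)->(0,3)->EXIT | p1:(4,1)->(3,1) | p2:(2,0)->(1,0) | p3:(4,3)->(3,3) | p4:(0,1)->(0,2)
Step 2: p0:escaped | p1:(3,1)->(2,1) | p2:(1,0)->(0,0) | p3:(3,3)->(2,3) | p4:(0,2)->(0,3)->EXIT
Step 3: p0:escaped | p1:(2,1)->(1,1) | p2:(0,0)->(0,1) | p3:(2,3)->(1,3) | p4:escaped
Step 4: p0:escaped | p1:(1,1)->(0,1) | p2:(0,1)->(0,2) | p3:(1,3)->(0,3)->EXIT | p4:escaped
Step 5: p0:escaped | p1:(0,1)->(0,2) | p2:(0,2)->(0,3)->EXIT | p3:escaped | p4:escaped
Step 6: p0:escaped | p1:(0,2)->(0,3)->EXIT | p2:escaped | p3:escaped | p4:escaped
Exit steps: [1, 6, 5, 4, 2]
First to escape: p0 at step 1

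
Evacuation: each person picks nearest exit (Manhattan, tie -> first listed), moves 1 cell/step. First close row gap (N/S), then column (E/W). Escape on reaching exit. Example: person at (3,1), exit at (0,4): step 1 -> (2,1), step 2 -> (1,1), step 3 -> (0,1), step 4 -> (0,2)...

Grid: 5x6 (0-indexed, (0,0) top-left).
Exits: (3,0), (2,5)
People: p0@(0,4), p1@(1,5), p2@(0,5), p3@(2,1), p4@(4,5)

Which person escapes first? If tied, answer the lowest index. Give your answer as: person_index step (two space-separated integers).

Step 1: p0:(0,4)->(1,4) | p1:(1,5)->(2,5)->EXIT | p2:(0,5)->(1,5) | p3:(2,1)->(3,1) | p4:(4,5)->(3,5)
Step 2: p0:(1,4)->(2,4) | p1:escaped | p2:(1,5)->(2,5)->EXIT | p3:(3,1)->(3,0)->EXIT | p4:(3,5)->(2,5)->EXIT
Step 3: p0:(2,4)->(2,5)->EXIT | p1:escaped | p2:escaped | p3:escaped | p4:escaped
Exit steps: [3, 1, 2, 2, 2]
First to escape: p1 at step 1

Answer: 1 1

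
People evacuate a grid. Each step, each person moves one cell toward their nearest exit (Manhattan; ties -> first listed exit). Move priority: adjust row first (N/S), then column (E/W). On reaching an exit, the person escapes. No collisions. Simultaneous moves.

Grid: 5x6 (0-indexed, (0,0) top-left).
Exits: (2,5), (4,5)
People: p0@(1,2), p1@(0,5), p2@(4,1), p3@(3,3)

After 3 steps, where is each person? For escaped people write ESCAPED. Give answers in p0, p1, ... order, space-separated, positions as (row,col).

Step 1: p0:(1,2)->(2,2) | p1:(0,5)->(1,5) | p2:(4,1)->(4,2) | p3:(3,3)->(2,3)
Step 2: p0:(2,2)->(2,3) | p1:(1,5)->(2,5)->EXIT | p2:(4,2)->(4,3) | p3:(2,3)->(2,4)
Step 3: p0:(2,3)->(2,4) | p1:escaped | p2:(4,3)->(4,4) | p3:(2,4)->(2,5)->EXIT

(2,4) ESCAPED (4,4) ESCAPED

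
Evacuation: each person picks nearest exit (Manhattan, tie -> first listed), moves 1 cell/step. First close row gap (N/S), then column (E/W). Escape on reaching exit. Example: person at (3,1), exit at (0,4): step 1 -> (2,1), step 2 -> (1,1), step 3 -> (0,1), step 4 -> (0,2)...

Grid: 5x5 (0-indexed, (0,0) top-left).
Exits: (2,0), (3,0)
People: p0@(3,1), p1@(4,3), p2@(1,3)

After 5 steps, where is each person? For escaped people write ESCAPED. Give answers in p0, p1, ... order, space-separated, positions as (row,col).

Step 1: p0:(3,1)->(3,0)->EXIT | p1:(4,3)->(3,3) | p2:(1,3)->(2,3)
Step 2: p0:escaped | p1:(3,3)->(3,2) | p2:(2,3)->(2,2)
Step 3: p0:escaped | p1:(3,2)->(3,1) | p2:(2,2)->(2,1)
Step 4: p0:escaped | p1:(3,1)->(3,0)->EXIT | p2:(2,1)->(2,0)->EXIT

ESCAPED ESCAPED ESCAPED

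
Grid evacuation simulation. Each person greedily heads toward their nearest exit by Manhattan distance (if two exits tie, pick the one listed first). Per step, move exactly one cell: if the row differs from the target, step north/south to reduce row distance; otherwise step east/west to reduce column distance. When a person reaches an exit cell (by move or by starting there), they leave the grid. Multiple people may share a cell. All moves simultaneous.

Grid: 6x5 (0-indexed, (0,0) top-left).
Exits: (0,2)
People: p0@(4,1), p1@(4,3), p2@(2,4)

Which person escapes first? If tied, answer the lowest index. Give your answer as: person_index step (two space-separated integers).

Step 1: p0:(4,1)->(3,1) | p1:(4,3)->(3,3) | p2:(2,4)->(1,4)
Step 2: p0:(3,1)->(2,1) | p1:(3,3)->(2,3) | p2:(1,4)->(0,4)
Step 3: p0:(2,1)->(1,1) | p1:(2,3)->(1,3) | p2:(0,4)->(0,3)
Step 4: p0:(1,1)->(0,1) | p1:(1,3)->(0,3) | p2:(0,3)->(0,2)->EXIT
Step 5: p0:(0,1)->(0,2)->EXIT | p1:(0,3)->(0,2)->EXIT | p2:escaped
Exit steps: [5, 5, 4]
First to escape: p2 at step 4

Answer: 2 4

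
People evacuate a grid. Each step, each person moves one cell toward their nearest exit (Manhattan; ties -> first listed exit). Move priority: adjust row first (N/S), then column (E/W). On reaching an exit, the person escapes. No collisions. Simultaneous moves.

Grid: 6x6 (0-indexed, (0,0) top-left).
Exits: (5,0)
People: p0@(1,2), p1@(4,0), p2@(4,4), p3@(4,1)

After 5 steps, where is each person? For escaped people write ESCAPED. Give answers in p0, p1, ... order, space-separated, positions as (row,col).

Step 1: p0:(1,2)->(2,2) | p1:(4,0)->(5,0)->EXIT | p2:(4,4)->(5,4) | p3:(4,1)->(5,1)
Step 2: p0:(2,2)->(3,2) | p1:escaped | p2:(5,4)->(5,3) | p3:(5,1)->(5,0)->EXIT
Step 3: p0:(3,2)->(4,2) | p1:escaped | p2:(5,3)->(5,2) | p3:escaped
Step 4: p0:(4,2)->(5,2) | p1:escaped | p2:(5,2)->(5,1) | p3:escaped
Step 5: p0:(5,2)->(5,1) | p1:escaped | p2:(5,1)->(5,0)->EXIT | p3:escaped

(5,1) ESCAPED ESCAPED ESCAPED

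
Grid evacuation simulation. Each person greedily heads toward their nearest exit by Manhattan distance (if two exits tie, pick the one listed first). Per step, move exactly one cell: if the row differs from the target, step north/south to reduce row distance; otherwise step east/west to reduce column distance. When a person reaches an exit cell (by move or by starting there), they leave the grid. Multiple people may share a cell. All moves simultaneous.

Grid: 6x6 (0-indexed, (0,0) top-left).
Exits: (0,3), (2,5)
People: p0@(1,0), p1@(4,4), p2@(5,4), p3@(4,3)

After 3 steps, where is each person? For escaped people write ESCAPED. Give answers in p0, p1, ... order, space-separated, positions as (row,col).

Step 1: p0:(1,0)->(0,0) | p1:(4,4)->(3,4) | p2:(5,4)->(4,4) | p3:(4,3)->(3,3)
Step 2: p0:(0,0)->(0,1) | p1:(3,4)->(2,4) | p2:(4,4)->(3,4) | p3:(3,3)->(2,3)
Step 3: p0:(0,1)->(0,2) | p1:(2,4)->(2,5)->EXIT | p2:(3,4)->(2,4) | p3:(2,3)->(1,3)

(0,2) ESCAPED (2,4) (1,3)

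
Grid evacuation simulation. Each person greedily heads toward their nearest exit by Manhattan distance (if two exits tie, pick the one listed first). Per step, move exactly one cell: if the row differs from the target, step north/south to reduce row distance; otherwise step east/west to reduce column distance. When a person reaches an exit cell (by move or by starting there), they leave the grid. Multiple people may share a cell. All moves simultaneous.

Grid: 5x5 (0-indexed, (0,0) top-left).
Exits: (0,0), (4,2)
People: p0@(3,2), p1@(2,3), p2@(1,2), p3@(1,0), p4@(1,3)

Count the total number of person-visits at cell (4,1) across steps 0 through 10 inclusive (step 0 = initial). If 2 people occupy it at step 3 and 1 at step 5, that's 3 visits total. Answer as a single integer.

Step 0: p0@(3,2) p1@(2,3) p2@(1,2) p3@(1,0) p4@(1,3) -> at (4,1): 0 [-], cum=0
Step 1: p0@ESC p1@(3,3) p2@(0,2) p3@ESC p4@(0,3) -> at (4,1): 0 [-], cum=0
Step 2: p0@ESC p1@(4,3) p2@(0,1) p3@ESC p4@(0,2) -> at (4,1): 0 [-], cum=0
Step 3: p0@ESC p1@ESC p2@ESC p3@ESC p4@(0,1) -> at (4,1): 0 [-], cum=0
Step 4: p0@ESC p1@ESC p2@ESC p3@ESC p4@ESC -> at (4,1): 0 [-], cum=0
Total visits = 0

Answer: 0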